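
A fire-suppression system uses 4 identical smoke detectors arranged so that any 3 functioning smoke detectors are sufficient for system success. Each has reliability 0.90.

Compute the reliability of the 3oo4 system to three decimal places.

R = Σ_{i=3}^{4} C(4,i) p^i (1−p)^{4−i} with p = 0.90
C(4,3)·0.90^3·0.10^1 = 0.29160
C(4,4)·0.90^4·0.10^0 = 0.65610
Sum = 0.948

0.948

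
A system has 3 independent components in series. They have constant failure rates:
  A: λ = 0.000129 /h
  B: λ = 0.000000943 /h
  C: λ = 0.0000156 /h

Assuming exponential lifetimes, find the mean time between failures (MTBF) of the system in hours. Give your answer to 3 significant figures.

6870

Series of exponential components: λ_sys = Σ λ_i
λ_sys = 0.000129 + 0.000000943 + 0.0000156 = 1.4554e-04 /h
MTBF = 1 / λ_sys = 6870 h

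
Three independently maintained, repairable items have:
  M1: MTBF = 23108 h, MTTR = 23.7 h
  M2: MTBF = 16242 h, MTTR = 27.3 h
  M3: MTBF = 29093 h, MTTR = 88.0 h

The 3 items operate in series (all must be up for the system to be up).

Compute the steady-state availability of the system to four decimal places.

A(M1) = MTBF/(MTBF+MTTR) = 23108/(23108+23.7) = 0.998975
A(M2) = MTBF/(MTBF+MTTR) = 16242/(16242+27.3) = 0.998322
A(M3) = MTBF/(MTBF+MTTR) = 29093/(29093+88.0) = 0.996984
Series availability: 0.998975 × 0.998322 × 0.996984 = 0.9943

0.9943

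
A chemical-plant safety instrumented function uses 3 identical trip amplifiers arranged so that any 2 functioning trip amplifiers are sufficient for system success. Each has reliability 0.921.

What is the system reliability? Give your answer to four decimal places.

R = Σ_{i=2}^{3} C(3,i) p^i (1−p)^{3−i} with p = 0.921
C(3,2)·0.921^2·0.079^1 = 0.201033
C(3,3)·0.921^3·0.079^0 = 0.781230
Sum = 0.9823

0.9823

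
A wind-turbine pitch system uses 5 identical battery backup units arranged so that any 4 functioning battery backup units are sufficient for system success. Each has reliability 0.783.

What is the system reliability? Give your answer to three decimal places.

R = Σ_{i=4}^{5} C(5,i) p^i (1−p)^{5−i} with p = 0.783
C(5,4)·0.783^4·0.217^1 = 0.40783
C(5,5)·0.783^5·0.217^0 = 0.29431
Sum = 0.702

0.702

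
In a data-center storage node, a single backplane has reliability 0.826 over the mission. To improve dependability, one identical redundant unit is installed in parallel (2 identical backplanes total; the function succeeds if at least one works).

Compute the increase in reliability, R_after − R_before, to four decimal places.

R_before = 0.826
R_after = 1 − (1 − 0.826)^2 = 0.9697
ΔR = 0.9697 − 0.826 = 0.1437

0.1437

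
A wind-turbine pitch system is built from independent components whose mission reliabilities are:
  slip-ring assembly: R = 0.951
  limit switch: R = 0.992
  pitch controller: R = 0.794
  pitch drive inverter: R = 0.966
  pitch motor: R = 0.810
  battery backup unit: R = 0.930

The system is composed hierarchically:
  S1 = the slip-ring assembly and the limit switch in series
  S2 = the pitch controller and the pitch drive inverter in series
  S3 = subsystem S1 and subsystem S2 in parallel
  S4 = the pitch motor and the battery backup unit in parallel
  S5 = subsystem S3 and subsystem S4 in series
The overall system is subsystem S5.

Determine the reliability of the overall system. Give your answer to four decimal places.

Series (slip-ring assembly and limit switch): 0.951000 × 0.992000 = 0.943392
Series (pitch controller and pitch drive inverter): 0.794000 × 0.966000 = 0.767004
Parallel ([0.943392] and [0.767004]): 1 − (1 − 0.943392)(1 − 0.767004) = 0.986811
Parallel (pitch motor and battery backup unit): 1 − (1 − 0.810000)(1 − 0.930000) = 0.986700
Series ([0.986811] and [0.986700]): 0.986811 × 0.986700 = 0.9737

0.9737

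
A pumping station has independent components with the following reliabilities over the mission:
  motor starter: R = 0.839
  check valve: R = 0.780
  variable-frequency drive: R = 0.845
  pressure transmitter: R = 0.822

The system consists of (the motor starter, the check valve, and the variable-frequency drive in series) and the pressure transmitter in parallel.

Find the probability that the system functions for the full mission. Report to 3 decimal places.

Series (motor starter, check valve, and variable-frequency drive): 0.83900 × 0.78000 × 0.84500 = 0.55298
Parallel ([0.55298] and pressure transmitter): 1 − (1 − 0.55298)(1 − 0.82200) = 0.920

0.920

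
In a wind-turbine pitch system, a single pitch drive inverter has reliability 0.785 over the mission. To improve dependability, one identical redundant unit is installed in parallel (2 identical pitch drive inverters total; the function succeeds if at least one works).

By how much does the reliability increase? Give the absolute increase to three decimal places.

R_before = 0.785
R_after = 1 − (1 − 0.785)^2 = 0.954
ΔR = 0.954 − 0.785 = 0.169

0.169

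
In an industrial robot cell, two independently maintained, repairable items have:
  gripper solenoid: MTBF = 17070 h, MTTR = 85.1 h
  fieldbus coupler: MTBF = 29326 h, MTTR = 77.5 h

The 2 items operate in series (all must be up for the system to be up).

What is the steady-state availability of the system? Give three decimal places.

A(gripper solenoid) = MTBF/(MTBF+MTTR) = 17070/(17070+85.1) = 0.995039
A(fieldbus coupler) = MTBF/(MTBF+MTTR) = 29326/(29326+77.5) = 0.997364
Series availability: 0.995039 × 0.997364 = 0.992

0.992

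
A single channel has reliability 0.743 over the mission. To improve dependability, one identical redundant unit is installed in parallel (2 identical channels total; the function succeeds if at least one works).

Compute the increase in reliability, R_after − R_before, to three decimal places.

0.191

R_before = 0.743
R_after = 1 − (1 − 0.743)^2 = 0.934
ΔR = 0.934 − 0.743 = 0.191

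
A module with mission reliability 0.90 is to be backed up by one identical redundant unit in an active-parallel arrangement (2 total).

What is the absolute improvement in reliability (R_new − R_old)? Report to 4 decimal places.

0.0900

R_before = 0.90
R_after = 1 − (1 − 0.90)^2 = 0.9900
ΔR = 0.9900 − 0.90 = 0.0900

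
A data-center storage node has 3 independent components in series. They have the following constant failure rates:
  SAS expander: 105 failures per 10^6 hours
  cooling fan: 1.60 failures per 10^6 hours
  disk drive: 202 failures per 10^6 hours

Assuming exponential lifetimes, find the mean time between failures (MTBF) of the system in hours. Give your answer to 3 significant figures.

3240

Series of exponential components: λ_sys = Σ λ_i
λ_sys = 0.000105 + 0.00000160 + 0.000202 = 3.0860e-04 /h
MTBF = 1 / λ_sys = 3240 h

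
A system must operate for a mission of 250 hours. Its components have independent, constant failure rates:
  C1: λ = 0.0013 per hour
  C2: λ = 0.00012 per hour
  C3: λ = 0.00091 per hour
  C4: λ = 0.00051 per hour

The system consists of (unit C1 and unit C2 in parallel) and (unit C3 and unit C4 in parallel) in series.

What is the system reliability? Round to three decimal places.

R(C1) = exp(−0.0013 × 250) = 0.72253
R(C2) = exp(−0.00012 × 250) = 0.97045
R(C3) = exp(−0.00091 × 250) = 0.79652
R(C4) = exp(−0.00051 × 250) = 0.88029
Parallel (C1 and C2): 1 − (1 − 0.72253)(1 − 0.97045) = 0.99180
Parallel (C3 and C4): 1 − (1 − 0.79652)(1 − 0.88029) = 0.97564
Series ([0.99180] and [0.97564]): 0.99180 × 0.97564 = 0.968

0.968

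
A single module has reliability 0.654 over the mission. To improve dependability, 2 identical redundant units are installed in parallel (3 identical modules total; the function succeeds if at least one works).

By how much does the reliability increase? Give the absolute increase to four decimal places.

R_before = 0.654
R_after = 1 − (1 − 0.654)^3 = 0.9586
ΔR = 0.9586 − 0.654 = 0.3046

0.3046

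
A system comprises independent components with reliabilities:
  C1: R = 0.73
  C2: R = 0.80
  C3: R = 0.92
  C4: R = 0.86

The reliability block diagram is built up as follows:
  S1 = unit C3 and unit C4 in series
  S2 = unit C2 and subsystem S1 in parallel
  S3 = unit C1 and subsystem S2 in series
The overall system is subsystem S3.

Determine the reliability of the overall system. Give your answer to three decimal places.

0.700

Series (C3 and C4): 0.92000 × 0.86000 = 0.79120
Parallel (C2 and [0.79120]): 1 − (1 − 0.80000)(1 − 0.79120) = 0.95824
Series (C1 and [0.95824]): 0.73000 × 0.95824 = 0.700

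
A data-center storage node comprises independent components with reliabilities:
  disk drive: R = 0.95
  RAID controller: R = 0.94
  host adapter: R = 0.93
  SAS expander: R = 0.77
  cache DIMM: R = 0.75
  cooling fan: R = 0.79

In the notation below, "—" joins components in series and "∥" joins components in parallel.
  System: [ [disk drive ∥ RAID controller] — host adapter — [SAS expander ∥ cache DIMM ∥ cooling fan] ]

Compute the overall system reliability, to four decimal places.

Parallel (disk drive and RAID controller): 1 − (1 − 0.950000)(1 − 0.940000) = 0.997000
Parallel (SAS expander, cache DIMM, and cooling fan): 1 − (1 − 0.770000)(1 − 0.750000)(1 − 0.790000) = 0.987925
Series ([0.997000], host adapter, and [0.987925]): 0.997000 × 0.930000 × 0.987925 = 0.9160

0.9160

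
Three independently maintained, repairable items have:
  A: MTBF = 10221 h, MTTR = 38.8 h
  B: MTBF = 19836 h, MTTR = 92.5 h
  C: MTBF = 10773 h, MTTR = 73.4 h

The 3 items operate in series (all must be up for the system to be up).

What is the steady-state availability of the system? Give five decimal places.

A(A) = MTBF/(MTBF+MTTR) = 10221/(10221+38.8) = 0.996218
A(B) = MTBF/(MTBF+MTTR) = 19836/(19836+92.5) = 0.995358
A(C) = MTBF/(MTBF+MTTR) = 10773/(10773+73.4) = 0.993233
Series availability: 0.996218 × 0.995358 × 0.993233 = 0.98488

0.98488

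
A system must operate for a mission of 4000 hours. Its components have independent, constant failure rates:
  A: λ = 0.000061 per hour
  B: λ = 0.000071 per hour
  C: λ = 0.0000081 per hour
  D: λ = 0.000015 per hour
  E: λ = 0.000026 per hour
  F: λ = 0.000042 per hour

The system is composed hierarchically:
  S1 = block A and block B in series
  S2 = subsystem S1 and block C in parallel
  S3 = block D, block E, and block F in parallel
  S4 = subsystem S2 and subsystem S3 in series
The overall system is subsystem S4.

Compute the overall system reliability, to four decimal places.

0.9860

R(A) = exp(−0.000061 × 4000) = 0.783488
R(B) = exp(−0.000071 × 4000) = 0.752767
R(C) = exp(−0.0000081 × 4000) = 0.968119
R(D) = exp(−0.000015 × 4000) = 0.941765
R(E) = exp(−0.000026 × 4000) = 0.901225
R(F) = exp(−0.000042 × 4000) = 0.845354
Series (A and B): 0.783488 × 0.752767 = 0.589784
Parallel ([0.589784] and C): 1 − (1 − 0.589784)(1 − 0.968119) = 0.986922
Parallel (D, E, and F): 1 − (1 − 0.941765)(1 − 0.901225)(1 − 0.845354) = 0.999110
Series ([0.986922] and [0.999110]): 0.986922 × 0.999110 = 0.9860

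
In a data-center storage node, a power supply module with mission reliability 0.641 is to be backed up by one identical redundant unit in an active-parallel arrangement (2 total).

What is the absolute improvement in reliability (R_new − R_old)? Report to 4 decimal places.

R_before = 0.641
R_after = 1 − (1 − 0.641)^2 = 0.8711
ΔR = 0.8711 − 0.641 = 0.2301

0.2301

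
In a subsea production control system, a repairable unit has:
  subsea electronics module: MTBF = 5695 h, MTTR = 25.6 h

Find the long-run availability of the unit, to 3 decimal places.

0.996

A(subsea electronics module) = MTBF/(MTBF+MTTR) = 5695/(5695+25.6) = 0.996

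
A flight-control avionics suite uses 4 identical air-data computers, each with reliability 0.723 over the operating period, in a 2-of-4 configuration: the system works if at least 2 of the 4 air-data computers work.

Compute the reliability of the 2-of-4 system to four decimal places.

0.9326

R = Σ_{i=2}^{4} C(4,i) p^i (1−p)^{4−i} with p = 0.723
C(4,2)·0.723^2·0.277^2 = 0.240651
C(4,3)·0.723^3·0.277^1 = 0.418750
C(4,4)·0.723^4·0.277^0 = 0.273246
Sum = 0.9326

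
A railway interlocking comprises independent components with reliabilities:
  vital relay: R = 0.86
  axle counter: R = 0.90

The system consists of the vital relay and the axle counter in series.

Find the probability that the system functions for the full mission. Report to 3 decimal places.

Series (vital relay and axle counter): 0.86000 × 0.90000 = 0.774

0.774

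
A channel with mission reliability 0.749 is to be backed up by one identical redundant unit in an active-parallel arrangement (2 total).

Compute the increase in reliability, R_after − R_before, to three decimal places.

0.188

R_before = 0.749
R_after = 1 − (1 − 0.749)^2 = 0.937
ΔR = 0.937 − 0.749 = 0.188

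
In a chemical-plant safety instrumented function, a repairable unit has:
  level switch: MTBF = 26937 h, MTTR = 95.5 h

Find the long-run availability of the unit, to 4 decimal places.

A(level switch) = MTBF/(MTBF+MTTR) = 26937/(26937+95.5) = 0.9965

0.9965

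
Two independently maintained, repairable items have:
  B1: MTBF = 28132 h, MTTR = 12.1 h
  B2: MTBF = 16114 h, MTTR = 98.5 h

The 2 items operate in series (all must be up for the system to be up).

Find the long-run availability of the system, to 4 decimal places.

A(B1) = MTBF/(MTBF+MTTR) = 28132/(28132+12.1) = 0.999570
A(B2) = MTBF/(MTBF+MTTR) = 16114/(16114+98.5) = 0.993924
Series availability: 0.999570 × 0.993924 = 0.9935

0.9935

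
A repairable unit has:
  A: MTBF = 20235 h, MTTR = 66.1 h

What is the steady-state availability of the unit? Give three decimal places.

A(A) = MTBF/(MTBF+MTTR) = 20235/(20235+66.1) = 0.997

0.997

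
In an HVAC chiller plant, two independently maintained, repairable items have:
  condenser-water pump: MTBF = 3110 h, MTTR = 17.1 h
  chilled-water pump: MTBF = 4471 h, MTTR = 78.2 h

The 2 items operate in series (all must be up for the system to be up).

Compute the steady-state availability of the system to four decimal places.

0.9774

A(condenser-water pump) = MTBF/(MTBF+MTTR) = 3110/(3110+17.1) = 0.994532
A(chilled-water pump) = MTBF/(MTBF+MTTR) = 4471/(4471+78.2) = 0.982810
Series availability: 0.994532 × 0.982810 = 0.9774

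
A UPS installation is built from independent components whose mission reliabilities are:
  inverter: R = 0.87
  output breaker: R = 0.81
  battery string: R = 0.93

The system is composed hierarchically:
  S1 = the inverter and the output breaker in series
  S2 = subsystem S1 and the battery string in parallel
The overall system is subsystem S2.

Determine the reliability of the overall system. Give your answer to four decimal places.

Series (inverter and output breaker): 0.870000 × 0.810000 = 0.704700
Parallel ([0.704700] and battery string): 1 − (1 − 0.704700)(1 − 0.930000) = 0.9793

0.9793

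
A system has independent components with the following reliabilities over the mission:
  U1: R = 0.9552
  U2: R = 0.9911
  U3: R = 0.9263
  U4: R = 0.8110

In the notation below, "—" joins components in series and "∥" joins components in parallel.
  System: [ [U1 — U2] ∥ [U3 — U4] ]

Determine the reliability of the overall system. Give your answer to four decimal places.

0.9867

Series (U1 and U2): 0.955200 × 0.991100 = 0.946699
Series (U3 and U4): 0.926300 × 0.811000 = 0.751229
Parallel ([0.946699] and [0.751229]): 1 − (1 − 0.946699)(1 − 0.751229) = 0.9867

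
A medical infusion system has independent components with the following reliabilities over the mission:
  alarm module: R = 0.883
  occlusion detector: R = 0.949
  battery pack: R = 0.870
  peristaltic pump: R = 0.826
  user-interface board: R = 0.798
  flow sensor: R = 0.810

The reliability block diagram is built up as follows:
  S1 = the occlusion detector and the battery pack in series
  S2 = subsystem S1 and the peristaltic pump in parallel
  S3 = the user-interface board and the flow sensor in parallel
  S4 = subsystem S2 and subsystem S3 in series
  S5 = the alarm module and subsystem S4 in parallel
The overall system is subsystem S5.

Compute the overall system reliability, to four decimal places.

0.9921

Series (occlusion detector and battery pack): 0.949000 × 0.870000 = 0.825630
Parallel ([0.825630] and peristaltic pump): 1 − (1 − 0.825630)(1 − 0.826000) = 0.969660
Parallel (user-interface board and flow sensor): 1 − (1 − 0.798000)(1 − 0.810000) = 0.961620
Series ([0.969660] and [0.961620]): 0.969660 × 0.961620 = 0.932444
Parallel (alarm module and [0.932444]): 1 − (1 − 0.883000)(1 − 0.932444) = 0.9921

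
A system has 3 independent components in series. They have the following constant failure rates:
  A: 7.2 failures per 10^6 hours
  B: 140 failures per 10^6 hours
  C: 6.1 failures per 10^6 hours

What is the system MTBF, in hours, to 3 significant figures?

Series of exponential components: λ_sys = Σ λ_i
λ_sys = 0.0000072 + 0.00014 + 0.0000061 = 1.5330e-04 /h
MTBF = 1 / λ_sys = 6520 h

6520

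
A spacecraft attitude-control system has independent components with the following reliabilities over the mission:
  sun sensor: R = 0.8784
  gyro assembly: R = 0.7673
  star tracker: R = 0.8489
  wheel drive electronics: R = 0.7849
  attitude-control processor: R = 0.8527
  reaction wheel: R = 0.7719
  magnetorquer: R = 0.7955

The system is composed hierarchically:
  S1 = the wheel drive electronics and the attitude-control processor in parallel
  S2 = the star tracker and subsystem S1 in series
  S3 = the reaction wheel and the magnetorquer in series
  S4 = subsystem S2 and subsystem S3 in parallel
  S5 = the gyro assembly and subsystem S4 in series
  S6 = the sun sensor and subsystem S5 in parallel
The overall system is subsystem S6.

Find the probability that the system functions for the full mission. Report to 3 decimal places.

Parallel (wheel drive electronics and attitude-control processor): 1 − (1 − 0.78490)(1 − 0.85270) = 0.96832
Series (star tracker and [0.96832]): 0.84890 × 0.96832 = 0.82201
Series (reaction wheel and magnetorquer): 0.77190 × 0.79550 = 0.61405
Parallel ([0.82201] and [0.61405]): 1 − (1 − 0.82201)(1 − 0.61405) = 0.93130
Series (gyro assembly and [0.93130]): 0.76730 × 0.93130 = 0.71459
Parallel (sun sensor and [0.71459]): 1 − (1 − 0.87840)(1 − 0.71459) = 0.965

0.965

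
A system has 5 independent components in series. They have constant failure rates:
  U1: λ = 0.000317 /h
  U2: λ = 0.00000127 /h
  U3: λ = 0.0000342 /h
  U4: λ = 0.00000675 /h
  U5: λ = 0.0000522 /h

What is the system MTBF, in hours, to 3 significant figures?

2430

Series of exponential components: λ_sys = Σ λ_i
λ_sys = 0.000317 + 0.00000127 + 0.0000342 + 0.00000675 + 0.0000522 = 4.1142e-04 /h
MTBF = 1 / λ_sys = 2430 h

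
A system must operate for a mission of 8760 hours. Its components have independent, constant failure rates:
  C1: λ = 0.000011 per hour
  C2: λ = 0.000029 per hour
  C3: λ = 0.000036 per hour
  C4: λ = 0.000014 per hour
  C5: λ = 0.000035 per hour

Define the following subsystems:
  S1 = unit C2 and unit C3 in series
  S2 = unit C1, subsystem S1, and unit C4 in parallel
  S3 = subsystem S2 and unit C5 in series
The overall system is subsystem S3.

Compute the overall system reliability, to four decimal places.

R(C1) = exp(−0.000011 × 8760) = 0.908137
R(C2) = exp(−0.000029 × 8760) = 0.775661
R(C3) = exp(−0.000036 × 8760) = 0.729526
R(C4) = exp(−0.000014 × 8760) = 0.884582
R(C5) = exp(−0.000035 × 8760) = 0.735945
Series (C2 and C3): 0.775661 × 0.729526 = 0.565865
Parallel (C1, [0.565865], and C4): 1 − (1 − 0.908137)(1 − 0.565865)(1 − 0.884582) = 0.995397
Series ([0.995397] and C5): 0.995397 × 0.735945 = 0.7326

0.7326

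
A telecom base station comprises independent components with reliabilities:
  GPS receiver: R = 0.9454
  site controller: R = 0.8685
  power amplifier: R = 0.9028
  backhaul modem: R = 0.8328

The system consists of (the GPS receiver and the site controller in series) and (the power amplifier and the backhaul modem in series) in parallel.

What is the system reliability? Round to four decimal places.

0.9556

Series (GPS receiver and site controller): 0.945400 × 0.868500 = 0.821080
Series (power amplifier and backhaul modem): 0.902800 × 0.832800 = 0.751852
Parallel ([0.821080] and [0.751852]): 1 − (1 − 0.821080)(1 − 0.751852) = 0.9556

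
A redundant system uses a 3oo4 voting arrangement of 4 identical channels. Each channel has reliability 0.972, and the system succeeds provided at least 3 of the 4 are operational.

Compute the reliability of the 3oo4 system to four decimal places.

0.9955

R = Σ_{i=3}^{4} C(4,i) p^i (1−p)^{4−i} with p = 0.972
C(4,3)·0.972^3·0.028^1 = 0.102853
C(4,4)·0.972^4·0.028^0 = 0.892617
Sum = 0.9955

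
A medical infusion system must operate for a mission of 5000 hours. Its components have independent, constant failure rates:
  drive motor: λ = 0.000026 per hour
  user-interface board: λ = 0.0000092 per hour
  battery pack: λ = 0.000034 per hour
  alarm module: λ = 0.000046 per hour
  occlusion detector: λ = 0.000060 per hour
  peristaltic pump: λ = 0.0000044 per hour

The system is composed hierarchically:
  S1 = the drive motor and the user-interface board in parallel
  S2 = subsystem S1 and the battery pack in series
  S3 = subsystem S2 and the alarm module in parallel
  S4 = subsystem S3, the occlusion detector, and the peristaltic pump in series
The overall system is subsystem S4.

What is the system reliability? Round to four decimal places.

R(drive motor) = exp(−0.000026 × 5000) = 0.878095
R(user-interface board) = exp(−0.0000092 × 5000) = 0.955042
R(battery pack) = exp(−0.000034 × 5000) = 0.843665
R(alarm module) = exp(−0.000046 × 5000) = 0.794534
R(occlusion detector) = exp(−0.000060 × 5000) = 0.740818
R(peristaltic pump) = exp(−0.0000044 × 5000) = 0.978240
Parallel (drive motor and user-interface board): 1 − (1 − 0.878095)(1 − 0.955042) = 0.994519
Series ([0.994519] and battery pack): 0.994519 × 0.843665 = 0.839041
Parallel ([0.839041] and alarm module): 1 − (1 − 0.839041)(1 − 0.794534) = 0.966928
Series ([0.966928], occlusion detector, and peristaltic pump): 0.966928 × 0.740818 × 0.978240 = 0.7007

0.7007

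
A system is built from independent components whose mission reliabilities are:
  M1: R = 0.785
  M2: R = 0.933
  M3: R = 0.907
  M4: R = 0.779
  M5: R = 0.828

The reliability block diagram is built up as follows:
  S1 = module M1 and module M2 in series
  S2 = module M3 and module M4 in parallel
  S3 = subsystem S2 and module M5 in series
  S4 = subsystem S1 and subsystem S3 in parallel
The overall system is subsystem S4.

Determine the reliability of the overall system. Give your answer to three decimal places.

Series (M1 and M2): 0.78500 × 0.93300 = 0.73241
Parallel (M3 and M4): 1 − (1 − 0.90700)(1 − 0.77900) = 0.97945
Series ([0.97945] and M5): 0.97945 × 0.82800 = 0.81098
Parallel ([0.73241] and [0.81098]): 1 − (1 − 0.73241)(1 − 0.81098) = 0.949

0.949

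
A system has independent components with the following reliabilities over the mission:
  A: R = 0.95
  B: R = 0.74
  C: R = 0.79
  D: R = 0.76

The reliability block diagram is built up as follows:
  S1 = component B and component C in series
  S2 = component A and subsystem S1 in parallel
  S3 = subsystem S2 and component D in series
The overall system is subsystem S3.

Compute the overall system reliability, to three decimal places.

Series (B and C): 0.74000 × 0.79000 = 0.58460
Parallel (A and [0.58460]): 1 − (1 − 0.95000)(1 − 0.58460) = 0.97923
Series ([0.97923] and D): 0.97923 × 0.76000 = 0.744

0.744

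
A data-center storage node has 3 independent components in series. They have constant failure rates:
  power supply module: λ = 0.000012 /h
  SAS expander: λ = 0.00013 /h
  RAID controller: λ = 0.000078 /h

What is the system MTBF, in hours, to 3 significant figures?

4550

Series of exponential components: λ_sys = Σ λ_i
λ_sys = 0.000012 + 0.00013 + 0.000078 = 2.2000e-04 /h
MTBF = 1 / λ_sys = 4550 h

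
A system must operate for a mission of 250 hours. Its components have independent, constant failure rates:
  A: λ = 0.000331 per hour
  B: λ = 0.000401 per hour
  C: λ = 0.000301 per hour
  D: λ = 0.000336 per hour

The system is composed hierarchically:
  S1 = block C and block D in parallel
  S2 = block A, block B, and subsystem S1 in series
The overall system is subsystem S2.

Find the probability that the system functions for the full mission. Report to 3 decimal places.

0.828

R(A) = exp(−0.000331 × 250) = 0.92058
R(B) = exp(−0.000401 × 250) = 0.90461
R(C) = exp(−0.000301 × 250) = 0.92751
R(D) = exp(−0.000336 × 250) = 0.91943
Parallel (C and D): 1 − (1 − 0.92751)(1 − 0.91943) = 0.99416
Series (A, B, and [0.99416]): 0.92058 × 0.90461 × 0.99416 = 0.828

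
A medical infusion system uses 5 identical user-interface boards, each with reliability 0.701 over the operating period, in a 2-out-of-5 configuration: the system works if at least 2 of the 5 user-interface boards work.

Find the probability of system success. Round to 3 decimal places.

0.970

R = Σ_{i=2}^{5} C(5,i) p^i (1−p)^{5−i} with p = 0.701
C(5,2)·0.701^2·0.299^3 = 0.13136
C(5,3)·0.701^3·0.299^2 = 0.30796
C(5,4)·0.701^4·0.299^1 = 0.36101
C(5,5)·0.701^5·0.299^0 = 0.16927
Sum = 0.970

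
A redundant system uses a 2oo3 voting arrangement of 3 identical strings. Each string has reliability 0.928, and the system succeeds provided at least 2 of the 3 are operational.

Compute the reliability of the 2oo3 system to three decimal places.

R = Σ_{i=2}^{3} C(3,i) p^i (1−p)^{3−i} with p = 0.928
C(3,2)·0.928^2·0.072^1 = 0.18602
C(3,3)·0.928^3·0.072^0 = 0.79918
Sum = 0.985

0.985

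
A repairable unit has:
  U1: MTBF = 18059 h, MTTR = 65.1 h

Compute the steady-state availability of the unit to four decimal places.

0.9964

A(U1) = MTBF/(MTBF+MTTR) = 18059/(18059+65.1) = 0.9964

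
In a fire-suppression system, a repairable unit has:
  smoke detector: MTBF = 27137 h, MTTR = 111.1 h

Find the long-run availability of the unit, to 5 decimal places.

0.99592

A(smoke detector) = MTBF/(MTBF+MTTR) = 27137/(27137+111.1) = 0.99592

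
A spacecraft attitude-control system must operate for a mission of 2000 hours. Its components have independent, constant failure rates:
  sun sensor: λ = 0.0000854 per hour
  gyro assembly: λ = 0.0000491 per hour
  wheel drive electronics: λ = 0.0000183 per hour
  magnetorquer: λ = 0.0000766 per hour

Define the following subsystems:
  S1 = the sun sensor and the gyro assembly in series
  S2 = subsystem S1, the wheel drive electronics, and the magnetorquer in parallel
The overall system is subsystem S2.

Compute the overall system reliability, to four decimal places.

0.9988

R(sun sensor) = exp(−0.0000854 × 2000) = 0.842990
R(gyro assembly) = exp(−0.0000491 × 2000) = 0.906468
R(wheel drive electronics) = exp(−0.0000183 × 2000) = 0.964062
R(magnetorquer) = exp(−0.0000766 × 2000) = 0.857958
Series (sun sensor and gyro assembly): 0.842990 × 0.906468 = 0.764143
Parallel ([0.764143], wheel drive electronics, and magnetorquer): 1 − (1 − 0.764143)(1 − 0.964062)(1 − 0.857958) = 0.9988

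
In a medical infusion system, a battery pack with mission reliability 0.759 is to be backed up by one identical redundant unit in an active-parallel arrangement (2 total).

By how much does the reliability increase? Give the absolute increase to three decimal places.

R_before = 0.759
R_after = 1 − (1 − 0.759)^2 = 0.942
ΔR = 0.942 − 0.759 = 0.183

0.183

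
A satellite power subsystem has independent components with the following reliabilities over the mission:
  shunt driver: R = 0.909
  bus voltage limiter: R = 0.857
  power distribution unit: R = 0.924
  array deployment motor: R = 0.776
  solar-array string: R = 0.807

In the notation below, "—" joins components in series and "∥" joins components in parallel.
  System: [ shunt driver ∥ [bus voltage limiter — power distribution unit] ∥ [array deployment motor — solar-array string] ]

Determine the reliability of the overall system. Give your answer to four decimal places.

0.9929

Series (bus voltage limiter and power distribution unit): 0.857000 × 0.924000 = 0.791868
Series (array deployment motor and solar-array string): 0.776000 × 0.807000 = 0.626232
Parallel (shunt driver, [0.791868], and [0.626232]): 1 − (1 − 0.909000)(1 − 0.791868)(1 − 0.626232) = 0.9929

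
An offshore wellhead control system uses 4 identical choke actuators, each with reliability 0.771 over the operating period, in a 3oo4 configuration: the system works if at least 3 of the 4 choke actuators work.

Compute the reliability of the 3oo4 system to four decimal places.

0.7732

R = Σ_{i=3}^{4} C(4,i) p^i (1−p)^{4−i} with p = 0.771
C(4,3)·0.771^3·0.229^1 = 0.419816
C(4,4)·0.771^4·0.229^0 = 0.353360
Sum = 0.7732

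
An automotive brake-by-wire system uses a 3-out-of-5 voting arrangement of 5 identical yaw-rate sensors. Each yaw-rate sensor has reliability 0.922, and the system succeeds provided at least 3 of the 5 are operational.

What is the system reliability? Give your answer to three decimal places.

0.996

R = Σ_{i=3}^{5} C(5,i) p^i (1−p)^{5−i} with p = 0.922
C(5,3)·0.922^3·0.078^2 = 0.04769
C(5,4)·0.922^4·0.078^1 = 0.28183
C(5,5)·0.922^5·0.078^0 = 0.66628
Sum = 0.996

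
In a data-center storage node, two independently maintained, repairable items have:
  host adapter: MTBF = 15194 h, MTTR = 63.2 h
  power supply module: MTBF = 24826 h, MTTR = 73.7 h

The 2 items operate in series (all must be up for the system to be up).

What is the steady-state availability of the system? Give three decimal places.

0.993

A(host adapter) = MTBF/(MTBF+MTTR) = 15194/(15194+63.2) = 0.995858
A(power supply module) = MTBF/(MTBF+MTTR) = 24826/(24826+73.7) = 0.997040
Series availability: 0.995858 × 0.997040 = 0.993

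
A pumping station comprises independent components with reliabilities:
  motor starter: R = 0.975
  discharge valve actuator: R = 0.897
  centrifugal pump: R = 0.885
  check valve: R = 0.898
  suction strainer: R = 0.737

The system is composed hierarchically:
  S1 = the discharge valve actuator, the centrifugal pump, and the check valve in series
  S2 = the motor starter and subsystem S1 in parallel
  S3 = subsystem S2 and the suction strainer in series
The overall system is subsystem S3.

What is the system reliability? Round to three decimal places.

Series (discharge valve actuator, centrifugal pump, and check valve): 0.89700 × 0.88500 × 0.89800 = 0.71287
Parallel (motor starter and [0.71287]): 1 − (1 − 0.97500)(1 − 0.71287) = 0.99282
Series ([0.99282] and suction strainer): 0.99282 × 0.73700 = 0.732

0.732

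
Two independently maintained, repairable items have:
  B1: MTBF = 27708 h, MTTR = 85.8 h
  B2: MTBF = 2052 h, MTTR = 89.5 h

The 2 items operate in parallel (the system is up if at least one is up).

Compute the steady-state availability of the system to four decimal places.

A(B1) = MTBF/(MTBF+MTTR) = 27708/(27708+85.8) = 0.996913
A(B2) = MTBF/(MTBF+MTTR) = 2052/(2052+89.5) = 0.958207
Parallel availability: 1 − (1 − 0.996913)(1 − 0.958207) = 0.9999

0.9999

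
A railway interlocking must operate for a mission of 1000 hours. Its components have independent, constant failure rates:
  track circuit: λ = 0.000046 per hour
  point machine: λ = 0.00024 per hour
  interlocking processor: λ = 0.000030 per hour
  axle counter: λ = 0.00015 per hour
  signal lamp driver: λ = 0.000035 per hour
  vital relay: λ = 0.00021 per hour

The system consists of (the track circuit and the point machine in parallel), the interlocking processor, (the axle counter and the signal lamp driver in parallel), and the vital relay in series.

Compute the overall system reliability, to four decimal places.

0.7753

R(track circuit) = exp(−0.000046 × 1000) = 0.955042
R(point machine) = exp(−0.00024 × 1000) = 0.786628
R(interlocking processor) = exp(−0.000030 × 1000) = 0.970446
R(axle counter) = exp(−0.00015 × 1000) = 0.860708
R(signal lamp driver) = exp(−0.000035 × 1000) = 0.965605
R(vital relay) = exp(−0.00021 × 1000) = 0.810584
Parallel (track circuit and point machine): 1 − (1 − 0.955042)(1 − 0.786628) = 0.990407
Parallel (axle counter and signal lamp driver): 1 − (1 − 0.860708)(1 − 0.965605) = 0.995209
Series ([0.990407], interlocking processor, [0.995209], and vital relay): 0.990407 × 0.970446 × 0.995209 × 0.810584 = 0.7753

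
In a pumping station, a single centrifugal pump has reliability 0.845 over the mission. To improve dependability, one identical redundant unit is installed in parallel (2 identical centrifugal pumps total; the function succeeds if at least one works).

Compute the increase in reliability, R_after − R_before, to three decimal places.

R_before = 0.845
R_after = 1 − (1 − 0.845)^2 = 0.976
ΔR = 0.976 − 0.845 = 0.131

0.131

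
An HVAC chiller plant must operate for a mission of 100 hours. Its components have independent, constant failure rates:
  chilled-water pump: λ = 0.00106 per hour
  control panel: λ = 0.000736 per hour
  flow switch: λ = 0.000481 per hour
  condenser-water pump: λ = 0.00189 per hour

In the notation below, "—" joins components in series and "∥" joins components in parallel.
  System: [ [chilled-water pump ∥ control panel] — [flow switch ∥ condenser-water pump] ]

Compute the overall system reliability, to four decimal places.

R(chilled-water pump) = exp(−0.00106 × 100) = 0.899425
R(control panel) = exp(−0.000736 × 100) = 0.929043
R(flow switch) = exp(−0.000481 × 100) = 0.953038
R(condenser-water pump) = exp(−0.00189 × 100) = 0.827787
Parallel (chilled-water pump and control panel): 1 − (1 − 0.899425)(1 − 0.929043) = 0.992863
Parallel (flow switch and condenser-water pump): 1 − (1 − 0.953038)(1 − 0.827787) = 0.991913
Series ([0.992863] and [0.991913]): 0.992863 × 0.991913 = 0.9848

0.9848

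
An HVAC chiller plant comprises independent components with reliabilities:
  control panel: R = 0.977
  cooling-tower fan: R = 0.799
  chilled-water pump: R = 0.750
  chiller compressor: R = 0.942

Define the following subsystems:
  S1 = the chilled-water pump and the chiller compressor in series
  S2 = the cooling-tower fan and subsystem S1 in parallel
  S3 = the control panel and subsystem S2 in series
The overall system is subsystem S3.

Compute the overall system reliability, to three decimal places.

0.919

Series (chilled-water pump and chiller compressor): 0.75000 × 0.94200 = 0.70650
Parallel (cooling-tower fan and [0.70650]): 1 − (1 − 0.79900)(1 − 0.70650) = 0.94101
Series (control panel and [0.94101]): 0.97700 × 0.94101 = 0.919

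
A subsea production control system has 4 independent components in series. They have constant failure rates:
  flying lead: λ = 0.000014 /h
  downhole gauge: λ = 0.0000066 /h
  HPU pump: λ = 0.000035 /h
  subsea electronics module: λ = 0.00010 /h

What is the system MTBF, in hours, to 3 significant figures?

Series of exponential components: λ_sys = Σ λ_i
λ_sys = 0.000014 + 0.0000066 + 0.000035 + 0.00010 = 1.5560e-04 /h
MTBF = 1 / λ_sys = 6430 h

6430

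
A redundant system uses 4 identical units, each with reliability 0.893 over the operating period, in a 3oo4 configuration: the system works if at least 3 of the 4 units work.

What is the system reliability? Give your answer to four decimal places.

0.9407

R = Σ_{i=3}^{4} C(4,i) p^i (1−p)^{4−i} with p = 0.893
C(4,3)·0.893^3·0.107^1 = 0.304788
C(4,4)·0.893^4·0.107^0 = 0.635925
Sum = 0.9407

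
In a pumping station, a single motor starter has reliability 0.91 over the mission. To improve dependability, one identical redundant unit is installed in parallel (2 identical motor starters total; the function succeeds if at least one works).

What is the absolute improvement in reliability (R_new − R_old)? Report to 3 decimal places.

0.082

R_before = 0.91
R_after = 1 − (1 − 0.91)^2 = 0.992
ΔR = 0.992 − 0.91 = 0.082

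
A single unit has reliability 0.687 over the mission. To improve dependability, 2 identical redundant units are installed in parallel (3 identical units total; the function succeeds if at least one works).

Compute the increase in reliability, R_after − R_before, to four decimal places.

R_before = 0.687
R_after = 1 − (1 − 0.687)^3 = 0.9693
ΔR = 0.9693 − 0.687 = 0.2823

0.2823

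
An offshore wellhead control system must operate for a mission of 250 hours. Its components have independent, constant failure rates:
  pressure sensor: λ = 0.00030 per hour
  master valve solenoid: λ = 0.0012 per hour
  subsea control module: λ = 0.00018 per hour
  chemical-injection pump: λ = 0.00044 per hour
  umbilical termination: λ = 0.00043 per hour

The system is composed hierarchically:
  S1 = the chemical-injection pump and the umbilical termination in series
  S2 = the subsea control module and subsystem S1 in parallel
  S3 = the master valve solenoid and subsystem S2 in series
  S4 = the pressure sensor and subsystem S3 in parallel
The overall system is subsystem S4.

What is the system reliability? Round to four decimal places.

0.9808

R(pressure sensor) = exp(−0.00030 × 250) = 0.927743
R(master valve solenoid) = exp(−0.0012 × 250) = 0.740818
R(subsea control module) = exp(−0.00018 × 250) = 0.955997
R(chemical-injection pump) = exp(−0.00044 × 250) = 0.895834
R(umbilical termination) = exp(−0.00043 × 250) = 0.898077
Series (chemical-injection pump and umbilical termination): 0.895834 × 0.898077 = 0.804528
Parallel (subsea control module and [0.804528]): 1 − (1 − 0.955997)(1 − 0.804528) = 0.991399
Series (master valve solenoid and [0.991399]): 0.740818 × 0.991399 = 0.734446
Parallel (pressure sensor and [0.734446]): 1 − (1 − 0.927743)(1 − 0.734446) = 0.9808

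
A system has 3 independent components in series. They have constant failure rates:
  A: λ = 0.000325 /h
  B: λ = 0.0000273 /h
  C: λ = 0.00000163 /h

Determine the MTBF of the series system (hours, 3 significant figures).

2830

Series of exponential components: λ_sys = Σ λ_i
λ_sys = 0.000325 + 0.0000273 + 0.00000163 = 3.5393e-04 /h
MTBF = 1 / λ_sys = 2830 h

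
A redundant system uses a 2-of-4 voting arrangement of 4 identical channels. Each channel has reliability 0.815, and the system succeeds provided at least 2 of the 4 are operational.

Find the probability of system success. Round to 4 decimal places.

R = Σ_{i=2}^{4} C(4,i) p^i (1−p)^{4−i} with p = 0.815
C(4,2)·0.815^2·0.185^2 = 0.136399
C(4,3)·0.815^3·0.185^1 = 0.400594
C(4,4)·0.815^4·0.185^0 = 0.441195
Sum = 0.9782

0.9782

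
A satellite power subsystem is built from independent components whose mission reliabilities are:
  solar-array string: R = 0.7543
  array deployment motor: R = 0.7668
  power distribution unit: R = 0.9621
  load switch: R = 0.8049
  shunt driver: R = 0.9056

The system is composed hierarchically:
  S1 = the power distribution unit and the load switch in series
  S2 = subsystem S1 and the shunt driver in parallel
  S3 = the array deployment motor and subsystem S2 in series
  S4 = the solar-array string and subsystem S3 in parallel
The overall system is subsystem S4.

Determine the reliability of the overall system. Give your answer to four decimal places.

Series (power distribution unit and load switch): 0.962100 × 0.804900 = 0.774394
Parallel ([0.774394] and shunt driver): 1 − (1 − 0.774394)(1 − 0.905600) = 0.978703
Series (array deployment motor and [0.978703]): 0.766800 × 0.978703 = 0.750469
Parallel (solar-array string and [0.750469]): 1 − (1 − 0.754300)(1 − 0.750469) = 0.9387

0.9387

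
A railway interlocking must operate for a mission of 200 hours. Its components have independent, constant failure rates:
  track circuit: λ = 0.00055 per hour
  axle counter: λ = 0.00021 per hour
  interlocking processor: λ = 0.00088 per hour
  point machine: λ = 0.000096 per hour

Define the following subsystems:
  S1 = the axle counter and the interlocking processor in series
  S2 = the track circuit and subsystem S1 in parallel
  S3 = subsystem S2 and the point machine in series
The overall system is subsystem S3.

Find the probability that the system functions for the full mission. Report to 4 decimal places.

R(track circuit) = exp(−0.00055 × 200) = 0.895834
R(axle counter) = exp(−0.00021 × 200) = 0.958870
R(interlocking processor) = exp(−0.00088 × 200) = 0.838618
R(point machine) = exp(−0.000096 × 200) = 0.980983
Series (axle counter and interlocking processor): 0.958870 × 0.838618 = 0.804126
Parallel (track circuit and [0.804126]): 1 − (1 − 0.895834)(1 − 0.804126) = 0.979597
Series ([0.979597] and point machine): 0.979597 × 0.980983 = 0.9610

0.9610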